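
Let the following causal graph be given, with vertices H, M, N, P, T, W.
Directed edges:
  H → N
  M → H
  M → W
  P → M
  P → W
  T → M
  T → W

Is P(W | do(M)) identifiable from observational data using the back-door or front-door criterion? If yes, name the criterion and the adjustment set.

desc(M)\{M}={H,N,W}; candidates ⊆ {P,T}.
size 0: {}; under {} M still reaches {P,T,W} ∋ W.
size 1: {P}, {T}; under {P} M still reaches {T,W} ∋ W.
{P,T}: M⊥W given {P,T} in G with M→· removed — back-door holds.
P(W|do(M)) = Σ_{P,T} P(W|M,P,T)·P(P,T).

P(W|do(M)): backdoor, adjust for {P, T}.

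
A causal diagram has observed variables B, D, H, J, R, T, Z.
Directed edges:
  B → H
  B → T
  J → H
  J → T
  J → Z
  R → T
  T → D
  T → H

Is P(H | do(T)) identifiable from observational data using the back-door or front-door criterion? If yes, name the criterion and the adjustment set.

desc(T)\{T}={D,H}; candidates ⊆ {B,J,R,Z}.
size 0: {}; under {} T still reaches {B,H,J,R,Z} ∋ H.
size 1: {B}, {J}, {R} …(+1); under {B} T still reaches {H,J,R,Z} ∋ H.
{B,J}: T⊥H given {B,J} in G with T→· removed — back-door holds.
P(H|do(T)) = Σ_{B,J} P(H|T,B,J)·P(B,J).

P(H|do(T)): backdoor, adjust for {B, J}.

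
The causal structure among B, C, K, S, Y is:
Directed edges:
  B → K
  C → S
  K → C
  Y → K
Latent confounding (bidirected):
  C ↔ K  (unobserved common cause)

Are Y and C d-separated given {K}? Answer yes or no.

No — Y and C are d-connected given {K}.

Bayes-Ball from Y | {K} reaches {B,C,S}.
C ∈ reach(Y|{K}) ⇒ Y ⊥̸ C | {K}.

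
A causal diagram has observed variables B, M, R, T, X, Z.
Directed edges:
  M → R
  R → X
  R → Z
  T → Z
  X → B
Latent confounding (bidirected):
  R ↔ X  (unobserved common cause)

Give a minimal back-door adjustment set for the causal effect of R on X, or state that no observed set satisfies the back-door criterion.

desc(R)\{R}={B,X,Z}; candidates ⊆ {M,T}.
R↔X: latent back-door arc(s) into R.
size 0: {}; under {} R still reaches {B,M,X} ∋ X.
size 1: {M}, {T}; under {M} R still reaches {B,X} ∋ X.
size 2: {M,T}; under {M,T} R still reaches {B,X} ∋ X.
R↔X cannot be blocked by any observed set — no back-door set.

R→X: no observed back-door set.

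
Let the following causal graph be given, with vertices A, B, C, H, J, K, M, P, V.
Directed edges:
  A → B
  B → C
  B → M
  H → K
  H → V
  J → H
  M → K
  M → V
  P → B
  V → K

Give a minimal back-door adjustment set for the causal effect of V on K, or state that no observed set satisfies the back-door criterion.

desc(V)\{V}={K}; candidates ⊆ {A,B,C,H,J,M,P}.
size 0: {}; under {} V still reaches {A,B,C,H,J,K,M,P} ∋ K.
size 1: {A}, {B}, {C} …(+4); under {A} V still reaches {B,C,H,J,K,M,P} ∋ K.
{H,M}: V⊥K given {H,M} in G with V→· removed — back-door holds.

V→K: minimal back-door set {H, M}.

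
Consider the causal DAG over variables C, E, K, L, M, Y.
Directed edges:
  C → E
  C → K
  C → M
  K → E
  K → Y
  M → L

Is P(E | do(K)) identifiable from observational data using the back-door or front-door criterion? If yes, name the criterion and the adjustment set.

P(E|do(K)): backdoor, adjust for {C}.

desc(K)\{K}={E,Y}; candidates ⊆ {C,L,M}.
size 0: {}; under {} K still reaches {C,E,L,M} ∋ E.
{C}: K⊥E given {C} in G with K→· removed — back-door holds.
P(E|do(K)) = Σ_{C} P(E|K,C)·P(C).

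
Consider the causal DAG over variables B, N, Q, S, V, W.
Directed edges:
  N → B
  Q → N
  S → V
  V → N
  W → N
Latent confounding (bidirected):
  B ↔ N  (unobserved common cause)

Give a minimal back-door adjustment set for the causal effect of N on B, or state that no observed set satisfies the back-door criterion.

desc(N)\{N}={B}; candidates ⊆ {Q,S,V,W}.
N↔B: latent back-door arc(s) into N.
size 0: {}; under {} N still reaches {B,Q,S,V,W} ∋ B.
size 1: {Q}, {S}, {V} …(+1); under {Q} N still reaches {B,S,V,W} ∋ B.
size 2: {Q,S}, {Q,V}, {Q,W} …(+3); under {Q,S} N still reaches {B,V,W} ∋ B.
N↔B cannot be blocked by any observed set — no back-door set.

N→B: no observed back-door set.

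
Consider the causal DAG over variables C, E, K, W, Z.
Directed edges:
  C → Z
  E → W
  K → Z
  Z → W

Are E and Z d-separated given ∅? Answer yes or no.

Bayes-Ball from E | ∅ reaches {W}.
Z ∉ reach(E|∅) ⇒ E ⊥ Z | ∅.

Yes — E ⊥ Z | ∅.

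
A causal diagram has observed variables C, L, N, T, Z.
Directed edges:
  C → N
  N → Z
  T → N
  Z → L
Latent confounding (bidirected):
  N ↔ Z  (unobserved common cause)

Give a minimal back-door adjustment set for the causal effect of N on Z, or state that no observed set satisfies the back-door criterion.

N→Z: no observed back-door set.

desc(N)\{N}={L,Z}; candidates ⊆ {C,T}.
N↔Z: latent back-door arc(s) into N.
size 0: {}; under {} N still reaches {C,L,T,Z} ∋ Z.
size 1: {C}, {T}; under {C} N still reaches {L,T,Z} ∋ Z.
size 2: {C,T}; under {C,T} N still reaches {L,Z} ∋ Z.
N↔Z cannot be blocked by any observed set — no back-door set.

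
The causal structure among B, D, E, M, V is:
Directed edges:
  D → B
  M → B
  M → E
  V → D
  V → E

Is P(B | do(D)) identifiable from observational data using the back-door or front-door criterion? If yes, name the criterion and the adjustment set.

desc(D)\{D}={B}; candidates ⊆ {E,M,V}.
∅: D⊥B given ∅ in G with D→· removed — back-door holds.
P(B|do(D)) = P(B|D) — no adjustment needed.

P(B|do(D)): backdoor, adjust for ∅.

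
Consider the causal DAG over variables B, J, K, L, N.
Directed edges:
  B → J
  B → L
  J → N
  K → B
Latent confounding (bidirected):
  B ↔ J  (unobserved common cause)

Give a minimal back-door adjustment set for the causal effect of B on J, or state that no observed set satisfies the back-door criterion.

B→J: no observed back-door set.

desc(B)\{B}={J,L,N}; candidates ⊆ {K}.
B↔J: latent back-door arc(s) into B.
size 0: {}; under {} B still reaches {J,K,N} ∋ J.
size 1: {K}; under {K} B still reaches {J,N} ∋ J.
B↔J cannot be blocked by any observed set — no back-door set.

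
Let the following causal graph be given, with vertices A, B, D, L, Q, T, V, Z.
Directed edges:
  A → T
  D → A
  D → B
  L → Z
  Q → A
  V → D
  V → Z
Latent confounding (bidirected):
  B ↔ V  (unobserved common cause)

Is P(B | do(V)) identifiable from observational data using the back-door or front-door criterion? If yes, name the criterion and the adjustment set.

P(B|do(V)): frontdoor, adjust for {D}.

desc(V)\{V}={A,B,D,T,Z}; candidates ⊆ {L,Q}.
V↔B: latent back-door arc(s) into V.
size 0: {}; under {} V still reaches {B} ∋ B.
size 1: {L}, {Q}; under {L} V still reaches {B} ∋ B.
size 2: {L,Q}; under {L,Q} V still reaches {B} ∋ B.
V↔B cannot be blocked by any observed set — no back-door set.
{D}: (i) intercepts every directed V→B path; (ii) no back-door V→{D}; (iii) {V} blocks every back-door {D}→B. Front-door holds.
P(B|do(V)) = Σ_{D} P(D|V) Σ_{V'} P(B|D,V')P(V').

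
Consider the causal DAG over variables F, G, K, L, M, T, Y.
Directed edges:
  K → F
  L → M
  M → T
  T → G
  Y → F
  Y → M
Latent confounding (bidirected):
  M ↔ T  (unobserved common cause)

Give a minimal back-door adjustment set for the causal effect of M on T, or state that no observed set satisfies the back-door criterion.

desc(M)\{M}={G,T}; candidates ⊆ {F,K,L,Y}.
M↔T: latent back-door arc(s) into M.
size 0: {}; under {} M still reaches {F,G,L,T,Y} ∋ T.
size 1: {F}, {K}, {L} …(+1); under {F} M still reaches {G,K,L,T,Y} ∋ T.
size 2: {F,K}, {F,L}, {F,Y} …(+3); under {F,K} M still reaches {G,L,T,Y} ∋ T.
M↔T cannot be blocked by any observed set — no back-door set.

M→T: no observed back-door set.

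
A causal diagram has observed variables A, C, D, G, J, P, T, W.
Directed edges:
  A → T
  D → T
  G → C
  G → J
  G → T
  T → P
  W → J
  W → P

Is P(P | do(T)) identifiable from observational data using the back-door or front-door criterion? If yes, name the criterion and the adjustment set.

desc(T)\{T}={P}; candidates ⊆ {A,C,D,G,J,W}.
∅: T⊥P given ∅ in G with T→· removed — back-door holds.
P(P|do(T)) = P(P|T) — no adjustment needed.

P(P|do(T)): backdoor, adjust for ∅.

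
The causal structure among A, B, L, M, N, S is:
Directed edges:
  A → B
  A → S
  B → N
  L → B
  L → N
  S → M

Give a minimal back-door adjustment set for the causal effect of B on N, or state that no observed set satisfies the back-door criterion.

desc(B)\{B}={N}; candidates ⊆ {A,L,M,S}.
size 0: {}; under {} B still reaches {A,L,M,N,S} ∋ N.
{L}: B⊥N given {L} in G with B→· removed — back-door holds.

B→N: minimal back-door set {L}.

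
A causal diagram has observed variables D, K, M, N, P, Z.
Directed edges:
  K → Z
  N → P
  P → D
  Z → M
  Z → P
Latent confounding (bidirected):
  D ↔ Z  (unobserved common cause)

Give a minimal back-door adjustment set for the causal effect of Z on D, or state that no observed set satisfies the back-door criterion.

desc(Z)\{Z}={D,M,P}; candidates ⊆ {K,N}.
Z↔D: latent back-door arc(s) into Z.
size 0: {}; under {} Z still reaches {D,K} ∋ D.
size 1: {K}, {N}; under {K} Z still reaches {D} ∋ D.
size 2: {K,N}; under {K,N} Z still reaches {D} ∋ D.
Z↔D cannot be blocked by any observed set — no back-door set.

Z→D: no observed back-door set.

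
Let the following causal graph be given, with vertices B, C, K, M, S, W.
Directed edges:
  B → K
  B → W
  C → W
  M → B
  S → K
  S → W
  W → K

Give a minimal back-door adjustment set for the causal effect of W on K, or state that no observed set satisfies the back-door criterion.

W→K: minimal back-door set {B, S}.

desc(W)\{W}={K}; candidates ⊆ {B,C,M,S}.
size 0: {}; under {} W still reaches {B,C,K,M,S} ∋ K.
size 1: {B}, {C}, {M} …(+1); under {B} W still reaches {C,K,S} ∋ K.
{B,S}: W⊥K given {B,S} in G with W→· removed — back-door holds.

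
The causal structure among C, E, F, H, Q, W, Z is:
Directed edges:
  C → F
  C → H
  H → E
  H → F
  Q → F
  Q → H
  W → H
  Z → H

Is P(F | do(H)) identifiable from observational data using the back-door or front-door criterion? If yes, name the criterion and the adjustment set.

P(F|do(H)): backdoor, adjust for {C, Q}.

desc(H)\{H}={E,F}; candidates ⊆ {C,Q,W,Z}.
size 0: {}; under {} H still reaches {C,F,Q,W,Z} ∋ F.
size 1: {C}, {Q}, {W} …(+1); under {C} H still reaches {F,Q,W,Z} ∋ F.
{C,Q}: H⊥F given {C,Q} in G with H→· removed — back-door holds.
P(F|do(H)) = Σ_{C,Q} P(F|H,C,Q)·P(C,Q).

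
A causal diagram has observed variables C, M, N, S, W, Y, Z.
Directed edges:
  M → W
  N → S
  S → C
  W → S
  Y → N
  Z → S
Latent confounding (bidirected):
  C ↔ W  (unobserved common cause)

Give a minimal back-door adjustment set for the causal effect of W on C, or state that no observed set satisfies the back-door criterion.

desc(W)\{W}={C,S}; candidates ⊆ {M,N,Y,Z}.
W↔C: latent back-door arc(s) into W.
size 0: {}; under {} W still reaches {C,M} ∋ C.
size 1: {M}, {N}, {Y} …(+1); under {M} W still reaches {C} ∋ C.
size 2: {M,N}, {M,Y}, {M,Z} …(+3); under {M,N} W still reaches {C} ∋ C.
W↔C cannot be blocked by any observed set — no back-door set.

W→C: no observed back-door set.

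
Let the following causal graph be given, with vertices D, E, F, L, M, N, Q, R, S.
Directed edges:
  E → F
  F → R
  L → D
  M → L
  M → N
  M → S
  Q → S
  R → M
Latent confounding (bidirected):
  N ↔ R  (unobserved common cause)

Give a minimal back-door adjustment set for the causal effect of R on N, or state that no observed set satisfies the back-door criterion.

desc(R)\{R}={D,L,M,N,S}; candidates ⊆ {E,F,Q}.
R↔N: latent back-door arc(s) into R.
size 0: {}; under {} R still reaches {E,F,N} ∋ N.
size 1: {E}, {F}, {Q}; under {E} R still reaches {F,N} ∋ N.
size 2: {E,F}, {E,Q}, {F,Q}; under {E,F} R still reaches {N} ∋ N.
R↔N cannot be blocked by any observed set — no back-door set.

R→N: no observed back-door set.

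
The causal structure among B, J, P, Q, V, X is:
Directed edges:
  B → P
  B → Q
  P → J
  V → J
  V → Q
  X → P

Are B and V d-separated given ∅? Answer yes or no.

Bayes-Ball from B | ∅ reaches {J,P,Q}.
V ∉ reach(B|∅) ⇒ B ⊥ V | ∅.

Yes — B ⊥ V | ∅.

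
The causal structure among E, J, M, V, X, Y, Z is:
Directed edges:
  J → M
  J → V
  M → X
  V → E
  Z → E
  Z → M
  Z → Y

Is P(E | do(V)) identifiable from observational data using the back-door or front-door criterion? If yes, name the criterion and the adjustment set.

P(E|do(V)): backdoor, adjust for ∅.

desc(V)\{V}={E}; candidates ⊆ {J,M,X,Y,Z}.
∅: V⊥E given ∅ in G with V→· removed — back-door holds.
P(E|do(V)) = P(E|V) — no adjustment needed.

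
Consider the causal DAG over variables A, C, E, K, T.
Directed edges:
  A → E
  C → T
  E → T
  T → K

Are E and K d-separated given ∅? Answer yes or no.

Bayes-Ball from E | ∅ reaches {A,K,T}.
K ∈ reach(E|∅) ⇒ E ⊥̸ K | ∅.

No — E and K are d-connected given ∅.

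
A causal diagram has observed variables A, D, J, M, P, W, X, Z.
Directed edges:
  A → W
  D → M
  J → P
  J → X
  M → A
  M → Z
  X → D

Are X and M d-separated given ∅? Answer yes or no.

No — X and M are d-connected given ∅.

Bayes-Ball from X | ∅ reaches {A,D,J,M,P,W,Z}.
M ∈ reach(X|∅) ⇒ X ⊥̸ M | ∅.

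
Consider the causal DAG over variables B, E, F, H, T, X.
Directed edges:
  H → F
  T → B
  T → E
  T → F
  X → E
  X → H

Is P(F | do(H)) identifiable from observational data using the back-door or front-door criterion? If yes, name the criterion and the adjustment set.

P(F|do(H)): backdoor, adjust for ∅.

desc(H)\{H}={F}; candidates ⊆ {B,E,T,X}.
∅: H⊥F given ∅ in G with H→· removed — back-door holds.
P(F|do(H)) = P(F|H) — no adjustment needed.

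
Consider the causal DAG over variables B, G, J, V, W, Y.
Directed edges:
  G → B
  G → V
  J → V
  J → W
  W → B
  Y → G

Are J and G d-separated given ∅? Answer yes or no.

Bayes-Ball from J | ∅ reaches {B,V,W}.
G ∉ reach(J|∅) ⇒ J ⊥ G | ∅.

Yes — J ⊥ G | ∅.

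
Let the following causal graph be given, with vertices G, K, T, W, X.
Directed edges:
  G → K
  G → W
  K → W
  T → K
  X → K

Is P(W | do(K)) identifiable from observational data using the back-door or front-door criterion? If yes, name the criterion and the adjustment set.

P(W|do(K)): backdoor, adjust for {G}.

desc(K)\{K}={W}; candidates ⊆ {G,T,X}.
size 0: {}; under {} K still reaches {G,T,W,X} ∋ W.
{G}: K⊥W given {G} in G with K→· removed — back-door holds.
P(W|do(K)) = Σ_{G} P(W|K,G)·P(G).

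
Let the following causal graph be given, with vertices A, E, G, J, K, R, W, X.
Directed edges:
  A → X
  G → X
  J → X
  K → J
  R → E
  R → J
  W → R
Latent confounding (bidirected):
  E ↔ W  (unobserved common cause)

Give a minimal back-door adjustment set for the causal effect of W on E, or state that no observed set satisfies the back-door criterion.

desc(W)\{W}={E,J,R,X}; candidates ⊆ {A,G,K}.
W↔E: latent back-door arc(s) into W.
size 0: {}; under {} W still reaches {E} ∋ E.
size 1: {A}, {G}, {K}; under {A} W still reaches {E} ∋ E.
size 2: {A,G}, {A,K}, {G,K}; under {A,G} W still reaches {E} ∋ E.
W↔E cannot be blocked by any observed set — no back-door set.

W→E: no observed back-door set.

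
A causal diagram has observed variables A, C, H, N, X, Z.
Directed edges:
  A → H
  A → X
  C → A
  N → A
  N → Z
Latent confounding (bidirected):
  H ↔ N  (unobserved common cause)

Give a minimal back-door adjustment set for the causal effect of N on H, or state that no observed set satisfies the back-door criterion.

desc(N)\{N}={A,H,X,Z}; candidates ⊆ {C}.
N↔H: latent back-door arc(s) into N.
size 0: {}; under {} N still reaches {H} ∋ H.
size 1: {C}; under {C} N still reaches {H} ∋ H.
N↔H cannot be blocked by any observed set — no back-door set.

N→H: no observed back-door set.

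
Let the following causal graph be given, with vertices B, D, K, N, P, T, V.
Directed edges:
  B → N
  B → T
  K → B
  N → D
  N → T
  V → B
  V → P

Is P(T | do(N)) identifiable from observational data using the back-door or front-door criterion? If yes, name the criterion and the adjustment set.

desc(N)\{N}={D,T}; candidates ⊆ {B,K,P,V}.
size 0: {}; under {} N still reaches {B,K,P,T,V} ∋ T.
{B}: N⊥T given {B} in G with N→· removed — back-door holds.
P(T|do(N)) = Σ_{B} P(T|N,B)·P(B).

P(T|do(N)): backdoor, adjust for {B}.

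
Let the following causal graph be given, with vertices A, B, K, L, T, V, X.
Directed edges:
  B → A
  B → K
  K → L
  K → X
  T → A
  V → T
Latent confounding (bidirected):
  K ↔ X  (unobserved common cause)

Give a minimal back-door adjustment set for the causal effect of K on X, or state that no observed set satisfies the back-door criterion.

K→X: no observed back-door set.

desc(K)\{K}={L,X}; candidates ⊆ {A,B,T,V}.
K↔X: latent back-door arc(s) into K.
size 0: {}; under {} K still reaches {A,B,X} ∋ X.
size 1: {A}, {B}, {T} …(+1); under {A} K still reaches {B,T,V,X} ∋ X.
size 2: {A,B}, {A,T}, {A,V} …(+3); under {A,B} K still reaches {X} ∋ X.
K↔X cannot be blocked by any observed set — no back-door set.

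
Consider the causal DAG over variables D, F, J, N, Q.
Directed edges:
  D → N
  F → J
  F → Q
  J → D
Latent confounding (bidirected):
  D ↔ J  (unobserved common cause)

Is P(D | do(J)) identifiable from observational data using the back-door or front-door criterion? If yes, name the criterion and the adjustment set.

P(D|do(J)): not identifiable (no BD/FD set).

desc(J)\{J}={D,N}; candidates ⊆ {F,Q}.
J↔D: latent back-door arc(s) into J.
size 0: {}; under {} J still reaches {D,F,N,Q} ∋ D.
size 1: {F}, {Q}; under {F} J still reaches {D,N} ∋ D.
size 2: {F,Q}; under {F,Q} J still reaches {D,N} ∋ D.
J↔D cannot be blocked by any observed set — no back-door set.
No mediator lies on a directed J→…→D path.
Neither criterion identifies P(D|do(J)) in this graph.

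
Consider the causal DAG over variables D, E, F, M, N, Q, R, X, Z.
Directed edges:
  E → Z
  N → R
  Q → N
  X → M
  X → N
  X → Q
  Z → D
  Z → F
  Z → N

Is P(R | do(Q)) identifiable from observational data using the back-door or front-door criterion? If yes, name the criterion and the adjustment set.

desc(Q)\{Q}={N,R}; candidates ⊆ {D,E,F,M,X,Z}.
size 0: {}; under {} Q still reaches {M,N,R,X} ∋ R.
{X}: Q⊥R given {X} in G with Q→· removed — back-door holds.
P(R|do(Q)) = Σ_{X} P(R|Q,X)·P(X).

P(R|do(Q)): backdoor, adjust for {X}.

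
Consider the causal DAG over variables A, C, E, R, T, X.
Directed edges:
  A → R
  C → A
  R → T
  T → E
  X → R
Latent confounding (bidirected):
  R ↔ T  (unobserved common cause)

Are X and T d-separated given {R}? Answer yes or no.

No — X and T are d-connected given {R}.

Bayes-Ball from X | {R} reaches {A,C,E,T}.
T ∈ reach(X|{R}) ⇒ X ⊥̸ T | {R}.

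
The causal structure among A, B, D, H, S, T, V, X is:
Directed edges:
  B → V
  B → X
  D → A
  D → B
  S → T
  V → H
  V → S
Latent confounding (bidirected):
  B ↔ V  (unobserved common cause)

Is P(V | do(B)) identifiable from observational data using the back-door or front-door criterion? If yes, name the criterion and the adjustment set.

desc(B)\{B}={H,S,T,V,X}; candidates ⊆ {A,D}.
B↔V: latent back-door arc(s) into B.
size 0: {}; under {} B still reaches {A,D,H,S,T,V} ∋ V.
size 1: {A}, {D}; under {A} B still reaches {D,H,S,T,V} ∋ V.
size 2: {A,D}; under {A,D} B still reaches {H,S,T,V} ∋ V.
B↔V cannot be blocked by any observed set — no back-door set.
No mediator lies on a directed B→…→V path.
Neither criterion identifies P(V|do(B)) in this graph.

P(V|do(B)): not identifiable (no BD/FD set).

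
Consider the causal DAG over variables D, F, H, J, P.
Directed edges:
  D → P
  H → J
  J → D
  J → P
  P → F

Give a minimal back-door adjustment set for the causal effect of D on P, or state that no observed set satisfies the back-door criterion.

desc(D)\{D}={F,P}; candidates ⊆ {H,J}.
size 0: {}; under {} D still reaches {F,H,J,P} ∋ P.
{J}: D⊥P given {J} in G with D→· removed — back-door holds.

D→P: minimal back-door set {J}.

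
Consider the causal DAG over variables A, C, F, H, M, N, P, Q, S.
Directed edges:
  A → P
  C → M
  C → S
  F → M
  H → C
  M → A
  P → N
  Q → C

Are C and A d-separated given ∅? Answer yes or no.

No — C and A are d-connected given ∅.

Bayes-Ball from C | ∅ reaches {A,H,M,N,P,Q,S}.
A ∈ reach(C|∅) ⇒ C ⊥̸ A | ∅.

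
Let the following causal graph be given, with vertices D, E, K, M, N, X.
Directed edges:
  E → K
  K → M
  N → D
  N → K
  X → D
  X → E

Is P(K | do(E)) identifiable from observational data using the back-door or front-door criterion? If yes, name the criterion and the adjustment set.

desc(E)\{E}={K,M}; candidates ⊆ {D,N,X}.
∅: E⊥K given ∅ in G with E→· removed — back-door holds.
P(K|do(E)) = P(K|E) — no adjustment needed.

P(K|do(E)): backdoor, adjust for ∅.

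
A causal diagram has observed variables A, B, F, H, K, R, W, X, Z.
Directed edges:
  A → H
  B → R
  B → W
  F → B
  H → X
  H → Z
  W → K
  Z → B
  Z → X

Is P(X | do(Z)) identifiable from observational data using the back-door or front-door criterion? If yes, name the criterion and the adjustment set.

desc(Z)\{Z}={B,K,R,W,X}; candidates ⊆ {A,F,H}.
size 0: {}; under {} Z still reaches {A,H,X} ∋ X.
{H}: Z⊥X given {H} in G with Z→· removed — back-door holds.
P(X|do(Z)) = Σ_{H} P(X|Z,H)·P(H).

P(X|do(Z)): backdoor, adjust for {H}.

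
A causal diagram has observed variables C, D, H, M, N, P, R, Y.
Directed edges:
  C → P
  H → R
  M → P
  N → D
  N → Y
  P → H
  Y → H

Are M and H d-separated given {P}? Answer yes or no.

Yes — M ⊥ H | {P}.

Bayes-Ball from M | {P} reaches {C}.
H ∉ reach(M|{P}) ⇒ M ⊥ H | {P}.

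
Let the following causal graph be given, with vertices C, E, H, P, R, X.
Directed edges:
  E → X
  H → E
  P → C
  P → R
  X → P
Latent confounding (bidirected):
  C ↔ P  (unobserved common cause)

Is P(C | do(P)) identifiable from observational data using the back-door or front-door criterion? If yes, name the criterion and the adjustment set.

desc(P)\{P}={C,R}; candidates ⊆ {E,H,X}.
P↔C: latent back-door arc(s) into P.
size 0: {}; under {} P still reaches {C,E,H,X} ∋ C.
size 1: {E}, {H}, {X}; under {E} P still reaches {C,X} ∋ C.
size 2: {E,H}, {E,X}, {H,X}; under {E,H} P still reaches {C,X} ∋ C.
P↔C cannot be blocked by any observed set — no back-door set.
No mediator lies on a directed P→…→C path.
Neither criterion identifies P(C|do(P)) in this graph.

P(C|do(P)): not identifiable (no BD/FD set).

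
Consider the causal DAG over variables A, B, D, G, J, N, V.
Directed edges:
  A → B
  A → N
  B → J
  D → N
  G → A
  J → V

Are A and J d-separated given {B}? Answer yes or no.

Yes — A ⊥ J | {B}.

Bayes-Ball from A | {B} reaches {G,N}.
J ∉ reach(A|{B}) ⇒ A ⊥ J | {B}.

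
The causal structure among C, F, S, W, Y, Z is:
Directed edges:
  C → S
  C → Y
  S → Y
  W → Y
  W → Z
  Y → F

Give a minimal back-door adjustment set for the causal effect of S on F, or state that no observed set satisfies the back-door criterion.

S→F: minimal back-door set {C}.

desc(S)\{S}={F,Y}; candidates ⊆ {C,W,Z}.
size 0: {}; under {} S still reaches {C,F,Y} ∋ F.
{C}: S⊥F given {C} in G with S→· removed — back-door holds.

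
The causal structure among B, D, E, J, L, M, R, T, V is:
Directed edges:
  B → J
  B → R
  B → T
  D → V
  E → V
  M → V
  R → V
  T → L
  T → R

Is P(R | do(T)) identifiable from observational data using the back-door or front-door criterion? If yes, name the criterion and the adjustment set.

P(R|do(T)): backdoor, adjust for {B}.

desc(T)\{T}={L,R,V}; candidates ⊆ {B,D,E,J,M}.
size 0: {}; under {} T still reaches {B,J,R,V} ∋ R.
{B}: T⊥R given {B} in G with T→· removed — back-door holds.
P(R|do(T)) = Σ_{B} P(R|T,B)·P(B).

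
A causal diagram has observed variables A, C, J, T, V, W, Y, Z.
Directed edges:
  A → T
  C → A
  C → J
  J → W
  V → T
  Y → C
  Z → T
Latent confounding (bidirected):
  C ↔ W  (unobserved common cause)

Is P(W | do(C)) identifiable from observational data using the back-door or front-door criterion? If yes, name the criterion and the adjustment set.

P(W|do(C)): frontdoor, adjust for {J}.

desc(C)\{C}={A,J,T,W}; candidates ⊆ {V,Y,Z}.
C↔W: latent back-door arc(s) into C.
size 0: {}; under {} C still reaches {W,Y} ∋ W.
size 1: {V}, {Y}, {Z}; under {V} C still reaches {W,Y} ∋ W.
size 2: {V,Y}, {V,Z}, {Y,Z}; under {V,Y} C still reaches {W} ∋ W.
C↔W cannot be blocked by any observed set — no back-door set.
{J}: (i) intercepts every directed C→W path; (ii) no back-door C→{J}; (iii) {C} blocks every back-door {J}→W. Front-door holds.
P(W|do(C)) = Σ_{J} P(J|C) Σ_{C'} P(W|J,C')P(C').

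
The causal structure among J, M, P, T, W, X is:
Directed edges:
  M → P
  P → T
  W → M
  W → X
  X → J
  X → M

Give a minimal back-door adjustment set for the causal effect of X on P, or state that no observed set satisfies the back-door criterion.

desc(X)\{X}={J,M,P,T}; candidates ⊆ {W}.
size 0: {}; under {} X still reaches {M,P,T,W} ∋ P.
{W}: X⊥P given {W} in G with X→· removed — back-door holds.

X→P: minimal back-door set {W}.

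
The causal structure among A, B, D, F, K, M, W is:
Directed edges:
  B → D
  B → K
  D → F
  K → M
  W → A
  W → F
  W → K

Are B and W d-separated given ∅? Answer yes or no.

Yes — B ⊥ W | ∅.

Bayes-Ball from B | ∅ reaches {D,F,K,M}.
W ∉ reach(B|∅) ⇒ B ⊥ W | ∅.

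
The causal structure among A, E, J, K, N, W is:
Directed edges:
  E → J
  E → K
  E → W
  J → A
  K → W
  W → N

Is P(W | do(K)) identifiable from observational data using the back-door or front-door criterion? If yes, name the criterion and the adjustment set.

P(W|do(K)): backdoor, adjust for {E}.

desc(K)\{K}={N,W}; candidates ⊆ {A,E,J}.
size 0: {}; under {} K still reaches {A,E,J,N,W} ∋ W.
{E}: K⊥W given {E} in G with K→· removed — back-door holds.
P(W|do(K)) = Σ_{E} P(W|K,E)·P(E).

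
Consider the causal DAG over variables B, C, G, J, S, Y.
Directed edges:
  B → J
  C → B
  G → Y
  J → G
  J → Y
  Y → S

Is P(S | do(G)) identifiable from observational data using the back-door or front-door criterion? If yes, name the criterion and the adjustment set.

P(S|do(G)): backdoor, adjust for {J}.

desc(G)\{G}={S,Y}; candidates ⊆ {B,C,J}.
size 0: {}; under {} G still reaches {B,C,J,S,Y} ∋ S.
{J}: G⊥S given {J} in G with G→· removed — back-door holds.
P(S|do(G)) = Σ_{J} P(S|G,J)·P(J).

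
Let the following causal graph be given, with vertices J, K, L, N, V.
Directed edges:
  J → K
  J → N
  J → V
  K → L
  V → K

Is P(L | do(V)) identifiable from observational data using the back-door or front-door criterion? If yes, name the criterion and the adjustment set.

desc(V)\{V}={K,L}; candidates ⊆ {J,N}.
size 0: {}; under {} V still reaches {J,K,L,N} ∋ L.
{J}: V⊥L given {J} in G with V→· removed — back-door holds.
P(L|do(V)) = Σ_{J} P(L|V,J)·P(J).

P(L|do(V)): backdoor, adjust for {J}.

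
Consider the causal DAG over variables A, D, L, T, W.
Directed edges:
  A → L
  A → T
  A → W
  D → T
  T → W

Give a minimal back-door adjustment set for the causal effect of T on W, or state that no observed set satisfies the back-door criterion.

T→W: minimal back-door set {A}.

desc(T)\{T}={W}; candidates ⊆ {A,D,L}.
size 0: {}; under {} T still reaches {A,D,L,W} ∋ W.
{A}: T⊥W given {A} in G with T→· removed — back-door holds.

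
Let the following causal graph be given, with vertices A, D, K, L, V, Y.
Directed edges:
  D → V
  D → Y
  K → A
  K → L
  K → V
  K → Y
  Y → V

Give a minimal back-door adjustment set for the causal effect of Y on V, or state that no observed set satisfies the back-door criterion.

Y→V: minimal back-door set {D, K}.

desc(Y)\{Y}={V}; candidates ⊆ {A,D,K,L}.
size 0: {}; under {} Y still reaches {A,D,K,L,V} ∋ V.
size 1: {A}, {D}, {K} …(+1); under {A} Y still reaches {D,K,L,V} ∋ V.
{D,K}: Y⊥V given {D,K} in G with Y→· removed — back-door holds.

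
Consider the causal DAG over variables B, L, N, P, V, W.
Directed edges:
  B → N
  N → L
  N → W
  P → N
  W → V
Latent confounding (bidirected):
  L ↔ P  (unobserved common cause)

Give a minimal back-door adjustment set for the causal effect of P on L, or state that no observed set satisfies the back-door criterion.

P→L: no observed back-door set.

desc(P)\{P}={L,N,V,W}; candidates ⊆ {B}.
P↔L: latent back-door arc(s) into P.
size 0: {}; under {} P still reaches {L} ∋ L.
size 1: {B}; under {B} P still reaches {L} ∋ L.
P↔L cannot be blocked by any observed set — no back-door set.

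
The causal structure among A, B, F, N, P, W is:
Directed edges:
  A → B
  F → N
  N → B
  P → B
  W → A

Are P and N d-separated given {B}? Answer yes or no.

No — P and N are d-connected given {B}.

Bayes-Ball from P | {B} reaches {A,F,N,W}.
N ∈ reach(P|{B}) ⇒ P ⊥̸ N | {B}.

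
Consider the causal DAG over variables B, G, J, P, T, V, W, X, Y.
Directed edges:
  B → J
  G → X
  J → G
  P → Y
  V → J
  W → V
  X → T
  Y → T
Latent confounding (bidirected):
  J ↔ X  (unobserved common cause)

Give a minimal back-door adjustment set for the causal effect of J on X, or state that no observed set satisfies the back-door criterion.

J→X: no observed back-door set.

desc(J)\{J}={G,T,X}; candidates ⊆ {B,P,V,W,Y}.
J↔X: latent back-door arc(s) into J.
size 0: {}; under {} J still reaches {B,T,V,W,X} ∋ X.
size 1: {B}, {P}, {V} …(+2); under {B} J still reaches {T,V,W,X} ∋ X.
size 2: {B,P}, {B,V}, {B,W} …(+7); under {B,P} J still reaches {T,V,W,X} ∋ X.
J↔X cannot be blocked by any observed set — no back-door set.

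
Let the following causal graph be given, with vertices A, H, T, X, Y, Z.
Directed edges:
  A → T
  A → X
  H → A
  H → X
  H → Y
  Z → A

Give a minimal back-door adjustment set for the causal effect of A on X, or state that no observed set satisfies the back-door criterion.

A→X: minimal back-door set {H}.

desc(A)\{A}={T,X}; candidates ⊆ {H,Y,Z}.
size 0: {}; under {} A still reaches {H,X,Y,Z} ∋ X.
{H}: A⊥X given {H} in G with A→· removed — back-door holds.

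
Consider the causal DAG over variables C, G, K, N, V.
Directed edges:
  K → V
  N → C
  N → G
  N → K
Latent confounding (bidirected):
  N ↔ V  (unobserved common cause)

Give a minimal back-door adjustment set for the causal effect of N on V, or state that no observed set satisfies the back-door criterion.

N→V: no observed back-door set.

desc(N)\{N}={C,G,K,V}; candidates ⊆ {—}.
N↔V: latent back-door arc(s) into N.
size 0: {}; under {} N still reaches {V} ∋ V.
N↔V cannot be blocked by any observed set — no back-door set.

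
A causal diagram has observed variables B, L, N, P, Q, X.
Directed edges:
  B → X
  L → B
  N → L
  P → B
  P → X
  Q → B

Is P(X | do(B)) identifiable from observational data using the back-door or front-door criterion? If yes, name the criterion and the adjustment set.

P(X|do(B)): backdoor, adjust for {P}.

desc(B)\{B}={X}; candidates ⊆ {L,N,P,Q}.
size 0: {}; under {} B still reaches {L,N,P,Q,X} ∋ X.
{P}: B⊥X given {P} in G with B→· removed — back-door holds.
P(X|do(B)) = Σ_{P} P(X|B,P)·P(P).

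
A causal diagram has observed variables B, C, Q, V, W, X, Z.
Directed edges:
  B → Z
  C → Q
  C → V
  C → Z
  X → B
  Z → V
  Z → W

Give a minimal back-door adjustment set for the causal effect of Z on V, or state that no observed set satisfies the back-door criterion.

desc(Z)\{Z}={V,W}; candidates ⊆ {B,C,Q,X}.
size 0: {}; under {} Z still reaches {B,C,Q,V,X} ∋ V.
{C}: Z⊥V given {C} in G with Z→· removed — back-door holds.

Z→V: minimal back-door set {C}.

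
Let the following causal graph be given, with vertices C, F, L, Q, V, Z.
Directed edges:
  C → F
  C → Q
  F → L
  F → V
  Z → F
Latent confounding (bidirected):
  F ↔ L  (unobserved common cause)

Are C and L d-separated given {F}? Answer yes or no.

Bayes-Ball from C | {F} reaches {L,Q,Z}.
L ∈ reach(C|{F}) ⇒ C ⊥̸ L | {F}.

No — C and L are d-connected given {F}.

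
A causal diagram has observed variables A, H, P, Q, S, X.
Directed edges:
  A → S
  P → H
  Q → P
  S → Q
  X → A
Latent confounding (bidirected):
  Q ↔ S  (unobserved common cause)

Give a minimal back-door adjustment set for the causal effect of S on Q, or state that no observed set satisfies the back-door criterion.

desc(S)\{S}={H,P,Q}; candidates ⊆ {A,X}.
S↔Q: latent back-door arc(s) into S.
size 0: {}; under {} S still reaches {A,H,P,Q,X} ∋ Q.
size 1: {A}, {X}; under {A} S still reaches {H,P,Q} ∋ Q.
size 2: {A,X}; under {A,X} S still reaches {H,P,Q} ∋ Q.
S↔Q cannot be blocked by any observed set — no back-door set.

S→Q: no observed back-door set.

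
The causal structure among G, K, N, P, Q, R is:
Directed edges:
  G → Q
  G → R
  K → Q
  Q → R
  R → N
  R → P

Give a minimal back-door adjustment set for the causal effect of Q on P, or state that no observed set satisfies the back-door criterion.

Q→P: minimal back-door set {G}.

desc(Q)\{Q}={N,P,R}; candidates ⊆ {G,K}.
size 0: {}; under {} Q still reaches {G,K,N,P,R} ∋ P.
{G}: Q⊥P given {G} in G with Q→· removed — back-door holds.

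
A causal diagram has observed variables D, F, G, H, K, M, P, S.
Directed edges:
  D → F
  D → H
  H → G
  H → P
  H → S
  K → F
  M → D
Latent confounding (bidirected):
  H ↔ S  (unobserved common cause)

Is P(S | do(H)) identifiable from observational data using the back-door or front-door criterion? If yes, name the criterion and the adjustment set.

desc(H)\{H}={G,P,S}; candidates ⊆ {D,F,K,M}.
H↔S: latent back-door arc(s) into H.
size 0: {}; under {} H still reaches {D,F,M,S} ∋ S.
size 1: {D}, {F}, {K} …(+1); under {D} H still reaches {S} ∋ S.
size 2: {D,F}, {D,K}, {D,M} …(+3); under {D,F} H still reaches {S} ∋ S.
H↔S cannot be blocked by any observed set — no back-door set.
No mediator lies on a directed H→…→S path.
Neither criterion identifies P(S|do(H)) in this graph.

P(S|do(H)): not identifiable (no BD/FD set).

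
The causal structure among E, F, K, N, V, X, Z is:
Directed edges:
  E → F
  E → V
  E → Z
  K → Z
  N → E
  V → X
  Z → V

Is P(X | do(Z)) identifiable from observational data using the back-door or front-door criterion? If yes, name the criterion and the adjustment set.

desc(Z)\{Z}={V,X}; candidates ⊆ {E,F,K,N}.
size 0: {}; under {} Z still reaches {E,F,K,N,V,X} ∋ X.
{E}: Z⊥X given {E} in G with Z→· removed — back-door holds.
P(X|do(Z)) = Σ_{E} P(X|Z,E)·P(E).

P(X|do(Z)): backdoor, adjust for {E}.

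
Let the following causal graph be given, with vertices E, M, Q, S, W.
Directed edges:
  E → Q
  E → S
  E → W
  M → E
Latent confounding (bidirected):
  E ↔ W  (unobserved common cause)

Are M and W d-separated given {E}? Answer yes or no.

Bayes-Ball from M | {E} reaches {W}.
W ∈ reach(M|{E}) ⇒ M ⊥̸ W | {E}.

No — M and W are d-connected given {E}.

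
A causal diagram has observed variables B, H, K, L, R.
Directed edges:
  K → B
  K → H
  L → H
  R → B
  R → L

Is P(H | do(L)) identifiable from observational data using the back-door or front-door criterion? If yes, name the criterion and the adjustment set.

desc(L)\{L}={H}; candidates ⊆ {B,K,R}.
∅: L⊥H given ∅ in G with L→· removed — back-door holds.
P(H|do(L)) = P(H|L) — no adjustment needed.

P(H|do(L)): backdoor, adjust for ∅.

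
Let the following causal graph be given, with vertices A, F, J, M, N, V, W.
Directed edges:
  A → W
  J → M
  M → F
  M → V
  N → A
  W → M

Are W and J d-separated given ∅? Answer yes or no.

Bayes-Ball from W | ∅ reaches {A,F,M,N,V}.
J ∉ reach(W|∅) ⇒ W ⊥ J | ∅.

Yes — W ⊥ J | ∅.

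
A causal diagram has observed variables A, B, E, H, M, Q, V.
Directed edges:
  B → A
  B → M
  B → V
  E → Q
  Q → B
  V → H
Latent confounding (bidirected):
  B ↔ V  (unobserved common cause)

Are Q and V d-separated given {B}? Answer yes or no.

Bayes-Ball from Q | {B} reaches {E,H,V}.
V ∈ reach(Q|{B}) ⇒ Q ⊥̸ V | {B}.

No — Q and V are d-connected given {B}.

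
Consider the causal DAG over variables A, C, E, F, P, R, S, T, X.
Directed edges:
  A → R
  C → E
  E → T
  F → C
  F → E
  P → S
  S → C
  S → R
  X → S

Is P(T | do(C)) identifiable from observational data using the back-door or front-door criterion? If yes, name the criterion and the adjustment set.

desc(C)\{C}={E,T}; candidates ⊆ {A,F,P,R,S,X}.
size 0: {}; under {} C still reaches {E,F,P,R,S,T,X} ∋ T.
{F}: C⊥T given {F} in G with C→· removed — back-door holds.
P(T|do(C)) = Σ_{F} P(T|C,F)·P(F).

P(T|do(C)): backdoor, adjust for {F}.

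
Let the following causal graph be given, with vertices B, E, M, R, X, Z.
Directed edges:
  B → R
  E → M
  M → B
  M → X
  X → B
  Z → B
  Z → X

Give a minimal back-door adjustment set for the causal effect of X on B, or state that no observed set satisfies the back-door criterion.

desc(X)\{X}={B,R}; candidates ⊆ {E,M,Z}.
size 0: {}; under {} X still reaches {B,E,M,R,Z} ∋ B.
size 1: {E}, {M}, {Z}; under {E} X still reaches {B,M,R,Z} ∋ B.
{M,Z}: X⊥B given {M,Z} in G with X→· removed — back-door holds.

X→B: minimal back-door set {M, Z}.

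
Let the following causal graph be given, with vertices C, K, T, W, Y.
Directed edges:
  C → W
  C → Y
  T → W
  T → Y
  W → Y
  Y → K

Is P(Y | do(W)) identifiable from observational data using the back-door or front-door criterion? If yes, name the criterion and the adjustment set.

P(Y|do(W)): backdoor, adjust for {C, T}.

desc(W)\{W}={K,Y}; candidates ⊆ {C,T}.
size 0: {}; under {} W still reaches {C,K,T,Y} ∋ Y.
size 1: {C}, {T}; under {C} W still reaches {K,T,Y} ∋ Y.
{C,T}: W⊥Y given {C,T} in G with W→· removed — back-door holds.
P(Y|do(W)) = Σ_{C,T} P(Y|W,C,T)·P(C,T).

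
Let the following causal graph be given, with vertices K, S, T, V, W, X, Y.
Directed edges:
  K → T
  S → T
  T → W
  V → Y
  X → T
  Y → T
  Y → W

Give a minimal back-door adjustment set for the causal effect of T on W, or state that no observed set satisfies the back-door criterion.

T→W: minimal back-door set {Y}.

desc(T)\{T}={W}; candidates ⊆ {K,S,V,X,Y}.
size 0: {}; under {} T still reaches {K,S,V,W,X,Y} ∋ W.
{Y}: T⊥W given {Y} in G with T→· removed — back-door holds.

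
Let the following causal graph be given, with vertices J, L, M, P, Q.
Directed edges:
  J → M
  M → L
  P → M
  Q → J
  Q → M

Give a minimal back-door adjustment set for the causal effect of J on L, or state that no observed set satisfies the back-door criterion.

desc(J)\{J}={L,M}; candidates ⊆ {P,Q}.
size 0: {}; under {} J still reaches {L,M,Q} ∋ L.
{Q}: J⊥L given {Q} in G with J→· removed — back-door holds.

J→L: minimal back-door set {Q}.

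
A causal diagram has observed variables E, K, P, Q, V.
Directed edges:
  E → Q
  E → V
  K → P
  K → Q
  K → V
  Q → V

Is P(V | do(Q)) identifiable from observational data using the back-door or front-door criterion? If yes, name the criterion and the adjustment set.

P(V|do(Q)): backdoor, adjust for {E, K}.

desc(Q)\{Q}={V}; candidates ⊆ {E,K,P}.
size 0: {}; under {} Q still reaches {E,K,P,V} ∋ V.
size 1: {E}, {K}, {P}; under {E} Q still reaches {K,P,V} ∋ V.
{E,K}: Q⊥V given {E,K} in G with Q→· removed — back-door holds.
P(V|do(Q)) = Σ_{E,K} P(V|Q,E,K)·P(E,K).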